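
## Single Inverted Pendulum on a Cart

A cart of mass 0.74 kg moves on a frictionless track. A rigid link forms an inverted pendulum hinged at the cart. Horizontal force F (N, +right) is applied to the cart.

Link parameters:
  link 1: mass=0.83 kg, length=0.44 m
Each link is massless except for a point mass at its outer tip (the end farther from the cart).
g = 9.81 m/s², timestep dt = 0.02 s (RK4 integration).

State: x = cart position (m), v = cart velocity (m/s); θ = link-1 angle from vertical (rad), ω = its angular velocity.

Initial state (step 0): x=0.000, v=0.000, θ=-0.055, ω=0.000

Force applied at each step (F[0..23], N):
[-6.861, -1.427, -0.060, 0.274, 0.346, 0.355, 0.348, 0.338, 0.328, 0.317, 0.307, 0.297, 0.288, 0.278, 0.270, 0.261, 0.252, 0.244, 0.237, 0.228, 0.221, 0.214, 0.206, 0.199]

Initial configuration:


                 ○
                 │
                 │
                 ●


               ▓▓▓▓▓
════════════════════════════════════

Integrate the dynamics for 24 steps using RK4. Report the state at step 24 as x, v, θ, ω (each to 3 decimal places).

apply F[0]=-6.861 → step 1: x=-0.002, v=-0.173, θ=-0.051, ω=0.369
apply F[1]=-1.427 → step 2: x=-0.005, v=-0.201, θ=-0.044, ω=0.412
apply F[2]=-0.060 → step 3: x=-0.009, v=-0.194, θ=-0.036, ω=0.378
apply F[3]=+0.274 → step 4: x=-0.013, v=-0.180, θ=-0.029, ω=0.331
apply F[4]=+0.346 → step 5: x=-0.017, v=-0.165, θ=-0.022, ω=0.286
apply F[5]=+0.355 → step 6: x=-0.020, v=-0.151, θ=-0.017, ω=0.245
apply F[6]=+0.348 → step 7: x=-0.023, v=-0.138, θ=-0.013, ω=0.210
apply F[7]=+0.338 → step 8: x=-0.025, v=-0.127, θ=-0.009, ω=0.179
apply F[8]=+0.328 → step 9: x=-0.028, v=-0.117, θ=-0.005, ω=0.153
apply F[9]=+0.317 → step 10: x=-0.030, v=-0.107, θ=-0.003, ω=0.130
apply F[10]=+0.307 → step 11: x=-0.032, v=-0.099, θ=-0.000, ω=0.109
apply F[11]=+0.297 → step 12: x=-0.034, v=-0.091, θ=0.002, ω=0.092
apply F[12]=+0.288 → step 13: x=-0.036, v=-0.084, θ=0.004, ω=0.077
apply F[13]=+0.278 → step 14: x=-0.037, v=-0.077, θ=0.005, ω=0.064
apply F[14]=+0.270 → step 15: x=-0.039, v=-0.071, θ=0.006, ω=0.053
apply F[15]=+0.261 → step 16: x=-0.040, v=-0.065, θ=0.007, ω=0.043
apply F[16]=+0.252 → step 17: x=-0.041, v=-0.060, θ=0.008, ω=0.034
apply F[17]=+0.244 → step 18: x=-0.043, v=-0.055, θ=0.008, ω=0.027
apply F[18]=+0.237 → step 19: x=-0.044, v=-0.051, θ=0.009, ω=0.021
apply F[19]=+0.228 → step 20: x=-0.045, v=-0.047, θ=0.009, ω=0.016
apply F[20]=+0.221 → step 21: x=-0.045, v=-0.043, θ=0.010, ω=0.011
apply F[21]=+0.214 → step 22: x=-0.046, v=-0.039, θ=0.010, ω=0.007
apply F[22]=+0.206 → step 23: x=-0.047, v=-0.036, θ=0.010, ω=0.004
apply F[23]=+0.199 → step 24: x=-0.048, v=-0.033, θ=0.010, ω=0.001

Answer: x=-0.048, v=-0.033, θ=0.010, ω=0.001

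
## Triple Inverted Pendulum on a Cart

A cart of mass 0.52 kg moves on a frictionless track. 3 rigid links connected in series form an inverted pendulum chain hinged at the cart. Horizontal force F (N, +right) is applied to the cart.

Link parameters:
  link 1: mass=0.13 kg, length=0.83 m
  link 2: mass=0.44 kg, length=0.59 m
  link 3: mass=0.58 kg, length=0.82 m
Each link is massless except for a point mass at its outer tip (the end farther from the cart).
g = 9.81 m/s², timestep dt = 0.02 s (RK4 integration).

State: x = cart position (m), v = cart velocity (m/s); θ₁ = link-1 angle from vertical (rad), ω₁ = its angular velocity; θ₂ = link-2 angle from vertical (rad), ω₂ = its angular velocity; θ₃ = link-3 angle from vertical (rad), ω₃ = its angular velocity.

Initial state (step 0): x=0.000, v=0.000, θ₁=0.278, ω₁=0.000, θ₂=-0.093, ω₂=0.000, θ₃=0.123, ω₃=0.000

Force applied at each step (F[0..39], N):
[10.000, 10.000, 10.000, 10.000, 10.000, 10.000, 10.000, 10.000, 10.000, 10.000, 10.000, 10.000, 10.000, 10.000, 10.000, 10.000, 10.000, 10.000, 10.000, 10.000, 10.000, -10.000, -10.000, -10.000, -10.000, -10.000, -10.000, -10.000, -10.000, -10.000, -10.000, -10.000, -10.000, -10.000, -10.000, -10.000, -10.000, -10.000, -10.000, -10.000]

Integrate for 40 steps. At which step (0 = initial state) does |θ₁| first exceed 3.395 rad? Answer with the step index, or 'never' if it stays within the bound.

Answer: 35

Derivation:
apply F[0]=+10.000 → step 1: x=0.003, v=0.306, θ₁=0.279, ω₁=0.122, θ₂=-0.101, ω₂=-0.764, θ₃=0.124, ω₃=0.073
apply F[1]=+10.000 → step 2: x=0.012, v=0.618, θ₁=0.283, ω₁=0.214, θ₂=-0.123, ω₂=-1.500, θ₃=0.126, ω₃=0.144
apply F[2]=+10.000 → step 3: x=0.028, v=0.939, θ₁=0.287, ω₁=0.250, θ₂=-0.160, ω₂=-2.180, θ₃=0.129, ω₃=0.209
apply F[3]=+10.000 → step 4: x=0.050, v=1.271, θ₁=0.292, ω₁=0.210, θ₂=-0.210, ω₂=-2.786, θ₃=0.134, ω₃=0.265
apply F[4]=+10.000 → step 5: x=0.079, v=1.614, θ₁=0.295, ω₁=0.086, θ₂=-0.271, ω₂=-3.312, θ₃=0.140, ω₃=0.309
apply F[5]=+10.000 → step 6: x=0.115, v=1.966, θ₁=0.295, ω₁=-0.122, θ₂=-0.342, ω₂=-3.760, θ₃=0.146, ω₃=0.339
apply F[6]=+10.000 → step 7: x=0.157, v=2.326, θ₁=0.290, ω₁=-0.413, θ₂=-0.421, ω₂=-4.137, θ₃=0.153, ω₃=0.352
apply F[7]=+10.000 → step 8: x=0.208, v=2.691, θ₁=0.278, ω₁=-0.782, θ₂=-0.507, ω₂=-4.449, θ₃=0.160, ω₃=0.349
apply F[8]=+10.000 → step 9: x=0.265, v=3.062, θ₁=0.258, ω₁=-1.225, θ₂=-0.599, ω₂=-4.699, θ₃=0.167, ω₃=0.328
apply F[9]=+10.000 → step 10: x=0.330, v=3.437, θ₁=0.229, ω₁=-1.741, θ₂=-0.695, ω₂=-4.881, θ₃=0.173, ω₃=0.290
apply F[10]=+10.000 → step 11: x=0.403, v=3.817, θ₁=0.188, ω₁=-2.327, θ₂=-0.793, ω₂=-4.981, θ₃=0.179, ω₃=0.236
apply F[11]=+10.000 → step 12: x=0.483, v=4.200, θ₁=0.135, ω₁=-2.976, θ₂=-0.893, ω₂=-4.976, θ₃=0.183, ω₃=0.166
apply F[12]=+10.000 → step 13: x=0.571, v=4.587, θ₁=0.069, ω₁=-3.682, θ₂=-0.991, ω₂=-4.833, θ₃=0.185, ω₃=0.082
apply F[13]=+10.000 → step 14: x=0.666, v=4.973, θ₁=-0.013, ω₁=-4.435, θ₂=-1.085, ω₂=-4.509, θ₃=0.186, ω₃=-0.012
apply F[14]=+10.000 → step 15: x=0.770, v=5.352, θ₁=-0.109, ω₁=-5.222, θ₂=-1.170, ω₂=-3.955, θ₃=0.185, ω₃=-0.117
apply F[15]=+10.000 → step 16: x=0.880, v=5.713, θ₁=-0.222, ω₁=-6.040, θ₂=-1.242, ω₂=-3.116, θ₃=0.181, ω₃=-0.236
apply F[16]=+10.000 → step 17: x=0.998, v=6.038, θ₁=-0.351, ω₁=-6.900, θ₂=-1.293, ω₂=-1.933, θ₃=0.175, ω₃=-0.385
apply F[17]=+10.000 → step 18: x=1.121, v=6.297, θ₁=-0.498, ω₁=-7.851, θ₂=-1.316, ω₂=-0.320, θ₃=0.165, ω₃=-0.606
apply F[18]=+10.000 → step 19: x=1.249, v=6.418, θ₁=-0.666, ω₁=-8.986, θ₂=-1.302, ω₂=1.858, θ₃=0.150, ω₃=-1.004
apply F[19]=+10.000 → step 20: x=1.376, v=6.220, θ₁=-0.859, ω₁=-10.340, θ₂=-1.237, ω₂=4.712, θ₃=0.122, ω₃=-1.848
apply F[20]=+10.000 → step 21: x=1.493, v=5.388, θ₁=-1.077, ω₁=-11.129, θ₂=-1.115, ω₂=7.200, θ₃=0.070, ω₃=-3.515
apply F[21]=-10.000 → step 22: x=1.586, v=3.950, θ₁=-1.290, ω₁=-10.030, θ₂=-0.970, ω₂=6.918, θ₃=-0.014, ω₃=-4.828
apply F[22]=-10.000 → step 23: x=1.654, v=2.940, θ₁=-1.477, ω₁=-8.753, θ₂=-0.844, ω₂=5.644, θ₃=-0.118, ω₃=-5.473
apply F[23]=-10.000 → step 24: x=1.706, v=2.217, θ₁=-1.643, ω₁=-7.916, θ₂=-0.743, ω₂=4.536, θ₃=-0.231, ω₃=-5.745
apply F[24]=-10.000 → step 25: x=1.744, v=1.625, θ₁=-1.796, ω₁=-7.434, θ₂=-0.662, ω₂=3.627, θ₃=-0.347, ω₃=-5.863
apply F[25]=-10.000 → step 26: x=1.771, v=1.092, θ₁=-1.942, ω₁=-7.209, θ₂=-0.597, ω₂=2.793, θ₃=-0.465, ω₃=-5.908
apply F[26]=-10.000 → step 27: x=1.788, v=0.586, θ₁=-2.086, ω₁=-7.195, θ₂=-0.550, ω₂=1.922, θ₃=-0.583, ω₃=-5.916
apply F[27]=-10.000 → step 28: x=1.794, v=0.085, θ₁=-2.231, ω₁=-7.387, θ₂=-0.522, ω₂=0.912, θ₃=-0.701, ω₃=-5.906
apply F[28]=-10.000 → step 29: x=1.791, v=-0.424, θ₁=-2.383, ω₁=-7.799, θ₂=-0.515, ω₂=-0.347, θ₃=-0.819, ω₃=-5.893
apply F[29]=-10.000 → step 30: x=1.777, v=-0.952, θ₁=-2.545, ω₁=-8.452, θ₂=-0.538, ω₂=-1.986, θ₃=-0.937, ω₃=-5.895
apply F[30]=-10.000 → step 31: x=1.753, v=-1.494, θ₁=-2.722, ω₁=-9.337, θ₂=-0.598, ω₂=-4.140, θ₃=-1.055, ω₃=-5.924
apply F[31]=-10.000 → step 32: x=1.718, v=-2.020, θ₁=-2.919, ω₁=-10.325, θ₂=-0.708, ω₂=-6.875, θ₃=-1.174, ω₃=-5.975
apply F[32]=-10.000 → step 33: x=1.673, v=-2.466, θ₁=-3.133, ω₁=-11.037, θ₂=-0.876, ω₂=-9.963, θ₃=-1.294, ω₃=-6.000
apply F[33]=-10.000 → step 34: x=1.620, v=-2.805, θ₁=-3.355, ω₁=-10.897, θ₂=-1.104, ω₂=-12.709, θ₃=-1.414, ω₃=-5.931
apply F[34]=-10.000 → step 35: x=1.561, v=-3.110, θ₁=-3.561, ω₁=-9.602, θ₂=-1.377, ω₂=-14.376, θ₃=-1.531, ω₃=-5.798
apply F[35]=-10.000 → step 36: x=1.495, v=-3.459, θ₁=-3.733, ω₁=-7.409, θ₂=-1.671, ω₂=-14.888, θ₃=-1.646, ω₃=-5.744
apply F[36]=-10.000 → step 37: x=1.422, v=-3.843, θ₁=-3.855, ω₁=-4.789, θ₂=-1.968, ω₂=-14.744, θ₃=-1.762, ω₃=-5.851
apply F[37]=-10.000 → step 38: x=1.341, v=-4.213, θ₁=-3.923, ω₁=-2.041, θ₂=-2.260, ω₂=-14.532, θ₃=-1.881, ω₃=-6.108
apply F[38]=-10.000 → step 39: x=1.254, v=-4.512, θ₁=-3.936, ω₁=0.846, θ₂=-2.552, ω₂=-14.776, θ₃=-2.007, ω₃=-6.506
apply F[39]=-10.000 → step 40: x=1.162, v=-4.641, θ₁=-3.886, ω₁=4.371, θ₂=-2.859, ω₂=-16.216, θ₃=-2.143, ω₃=-7.170
|θ₁| = 3.561 > 3.395 first at step 35.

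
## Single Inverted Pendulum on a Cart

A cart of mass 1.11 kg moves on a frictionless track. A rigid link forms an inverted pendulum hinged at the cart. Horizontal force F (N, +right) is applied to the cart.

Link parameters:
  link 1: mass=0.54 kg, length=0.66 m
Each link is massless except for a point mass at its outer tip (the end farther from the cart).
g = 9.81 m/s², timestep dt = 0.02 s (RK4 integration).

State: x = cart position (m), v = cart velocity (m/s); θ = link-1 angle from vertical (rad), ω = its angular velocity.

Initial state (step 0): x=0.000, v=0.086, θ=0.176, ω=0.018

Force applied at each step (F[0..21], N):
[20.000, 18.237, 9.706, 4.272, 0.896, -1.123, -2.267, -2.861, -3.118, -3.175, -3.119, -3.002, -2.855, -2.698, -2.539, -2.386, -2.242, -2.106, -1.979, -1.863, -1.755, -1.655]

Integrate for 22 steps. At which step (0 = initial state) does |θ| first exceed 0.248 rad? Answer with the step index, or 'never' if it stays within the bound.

apply F[0]=+20.000 → step 1: x=0.005, v=0.425, θ=0.172, ω=-0.436
apply F[1]=+18.237 → step 2: x=0.017, v=0.734, θ=0.159, ω=-0.849
apply F[2]=+9.706 → step 3: x=0.033, v=0.894, θ=0.140, ω=-1.045
apply F[3]=+4.272 → step 4: x=0.052, v=0.960, θ=0.119, ω=-1.104
apply F[4]=+0.896 → step 5: x=0.071, v=0.966, θ=0.097, ω=-1.082
apply F[5]=-1.123 → step 6: x=0.090, v=0.939, θ=0.076, ω=-1.015
apply F[6]=-2.267 → step 7: x=0.108, v=0.892, θ=0.056, ω=-0.925
apply F[7]=-2.861 → step 8: x=0.125, v=0.836, θ=0.039, ω=-0.826
apply F[8]=-3.118 → step 9: x=0.142, v=0.777, θ=0.023, ω=-0.728
apply F[9]=-3.175 → step 10: x=0.156, v=0.719, θ=0.010, ω=-0.634
apply F[10]=-3.119 → step 11: x=0.170, v=0.662, θ=-0.002, ω=-0.547
apply F[11]=-3.002 → step 12: x=0.183, v=0.609, θ=-0.012, ω=-0.469
apply F[12]=-2.855 → step 13: x=0.195, v=0.559, θ=-0.021, ω=-0.398
apply F[13]=-2.698 → step 14: x=0.205, v=0.512, θ=-0.028, ω=-0.335
apply F[14]=-2.539 → step 15: x=0.215, v=0.470, θ=-0.034, ω=-0.280
apply F[15]=-2.386 → step 16: x=0.224, v=0.430, θ=-0.039, ω=-0.231
apply F[16]=-2.242 → step 17: x=0.232, v=0.394, θ=-0.044, ω=-0.188
apply F[17]=-2.106 → step 18: x=0.240, v=0.360, θ=-0.047, ω=-0.151
apply F[18]=-1.979 → step 19: x=0.247, v=0.329, θ=-0.050, ω=-0.119
apply F[19]=-1.863 → step 20: x=0.253, v=0.301, θ=-0.052, ω=-0.090
apply F[20]=-1.755 → step 21: x=0.259, v=0.274, θ=-0.053, ω=-0.066
apply F[21]=-1.655 → step 22: x=0.264, v=0.249, θ=-0.054, ω=-0.044
max |θ| = 0.176 ≤ 0.248 over all 23 states.

Answer: never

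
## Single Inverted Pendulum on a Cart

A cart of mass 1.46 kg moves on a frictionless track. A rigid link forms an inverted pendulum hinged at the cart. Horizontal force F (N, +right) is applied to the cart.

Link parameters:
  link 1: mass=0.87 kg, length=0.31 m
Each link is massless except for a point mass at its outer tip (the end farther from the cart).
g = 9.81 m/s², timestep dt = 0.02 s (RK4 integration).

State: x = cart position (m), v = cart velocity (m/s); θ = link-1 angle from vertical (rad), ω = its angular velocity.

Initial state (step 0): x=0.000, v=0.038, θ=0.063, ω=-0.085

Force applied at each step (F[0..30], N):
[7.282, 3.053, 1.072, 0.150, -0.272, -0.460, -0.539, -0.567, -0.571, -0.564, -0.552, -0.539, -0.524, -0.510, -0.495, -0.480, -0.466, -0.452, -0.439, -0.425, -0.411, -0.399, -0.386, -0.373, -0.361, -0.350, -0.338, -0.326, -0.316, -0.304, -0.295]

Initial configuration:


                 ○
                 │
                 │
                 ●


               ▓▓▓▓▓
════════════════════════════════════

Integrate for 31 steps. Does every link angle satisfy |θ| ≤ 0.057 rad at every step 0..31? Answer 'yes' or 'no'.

Answer: no

Derivation:
apply F[0]=+7.282 → step 1: x=0.002, v=0.130, θ=0.059, ω=-0.344
apply F[1]=+3.053 → step 2: x=0.005, v=0.166, θ=0.051, ω=-0.423
apply F[2]=+1.072 → step 3: x=0.008, v=0.175, θ=0.043, ω=-0.423
apply F[3]=+0.150 → step 4: x=0.012, v=0.173, θ=0.034, ω=-0.391
apply F[4]=-0.272 → step 5: x=0.015, v=0.165, θ=0.027, ω=-0.348
apply F[5]=-0.460 → step 6: x=0.018, v=0.156, θ=0.021, ω=-0.304
apply F[6]=-0.539 → step 7: x=0.021, v=0.147, θ=0.015, ω=-0.262
apply F[7]=-0.567 → step 8: x=0.024, v=0.138, θ=0.010, ω=-0.224
apply F[8]=-0.571 → step 9: x=0.027, v=0.129, θ=0.006, ω=-0.191
apply F[9]=-0.564 → step 10: x=0.029, v=0.121, θ=0.002, ω=-0.162
apply F[10]=-0.552 → step 11: x=0.031, v=0.113, θ=-0.001, ω=-0.136
apply F[11]=-0.539 → step 12: x=0.034, v=0.106, θ=-0.003, ω=-0.114
apply F[12]=-0.524 → step 13: x=0.036, v=0.099, θ=-0.005, ω=-0.095
apply F[13]=-0.510 → step 14: x=0.038, v=0.093, θ=-0.007, ω=-0.079
apply F[14]=-0.495 → step 15: x=0.039, v=0.087, θ=-0.008, ω=-0.065
apply F[15]=-0.480 → step 16: x=0.041, v=0.081, θ=-0.009, ω=-0.053
apply F[16]=-0.466 → step 17: x=0.043, v=0.076, θ=-0.010, ω=-0.042
apply F[17]=-0.452 → step 18: x=0.044, v=0.071, θ=-0.011, ω=-0.033
apply F[18]=-0.439 → step 19: x=0.046, v=0.067, θ=-0.012, ω=-0.025
apply F[19]=-0.425 → step 20: x=0.047, v=0.062, θ=-0.012, ω=-0.019
apply F[20]=-0.411 → step 21: x=0.048, v=0.058, θ=-0.012, ω=-0.013
apply F[21]=-0.399 → step 22: x=0.049, v=0.054, θ=-0.013, ω=-0.008
apply F[22]=-0.386 → step 23: x=0.050, v=0.050, θ=-0.013, ω=-0.004
apply F[23]=-0.373 → step 24: x=0.051, v=0.047, θ=-0.013, ω=-0.000
apply F[24]=-0.361 → step 25: x=0.052, v=0.043, θ=-0.013, ω=0.003
apply F[25]=-0.350 → step 26: x=0.053, v=0.040, θ=-0.013, ω=0.005
apply F[26]=-0.338 → step 27: x=0.054, v=0.037, θ=-0.013, ω=0.007
apply F[27]=-0.326 → step 28: x=0.054, v=0.034, θ=-0.012, ω=0.009
apply F[28]=-0.316 → step 29: x=0.055, v=0.031, θ=-0.012, ω=0.011
apply F[29]=-0.304 → step 30: x=0.056, v=0.028, θ=-0.012, ω=0.012
apply F[30]=-0.295 → step 31: x=0.056, v=0.025, θ=-0.012, ω=0.013
Max |angle| over trajectory = 0.063 rad; bound = 0.057 → exceeded.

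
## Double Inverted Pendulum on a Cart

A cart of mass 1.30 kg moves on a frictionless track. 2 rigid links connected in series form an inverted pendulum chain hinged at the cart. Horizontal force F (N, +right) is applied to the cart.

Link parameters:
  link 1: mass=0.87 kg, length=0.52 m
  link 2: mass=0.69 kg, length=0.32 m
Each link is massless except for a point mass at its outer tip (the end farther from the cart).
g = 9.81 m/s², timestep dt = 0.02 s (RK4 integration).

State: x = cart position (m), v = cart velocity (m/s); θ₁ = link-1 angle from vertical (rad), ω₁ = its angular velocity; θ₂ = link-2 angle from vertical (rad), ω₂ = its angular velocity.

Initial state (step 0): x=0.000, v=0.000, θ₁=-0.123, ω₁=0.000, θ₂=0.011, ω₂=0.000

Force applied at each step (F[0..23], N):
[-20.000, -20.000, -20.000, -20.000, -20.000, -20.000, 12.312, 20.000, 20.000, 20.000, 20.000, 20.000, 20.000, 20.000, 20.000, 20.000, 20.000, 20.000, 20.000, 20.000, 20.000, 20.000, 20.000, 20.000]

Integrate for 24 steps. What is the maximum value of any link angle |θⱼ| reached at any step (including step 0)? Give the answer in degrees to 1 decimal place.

Answer: 16.9°

Derivation:
apply F[0]=-20.000 → step 1: x=-0.003, v=-0.275, θ₁=-0.119, ω₁=0.434, θ₂=0.013, ω₂=0.167
apply F[1]=-20.000 → step 2: x=-0.011, v=-0.553, θ₁=-0.106, ω₁=0.881, θ₂=0.018, ω₂=0.323
apply F[2]=-20.000 → step 3: x=-0.025, v=-0.837, θ₁=-0.083, ω₁=1.353, θ₂=0.025, ω₂=0.458
apply F[3]=-20.000 → step 4: x=-0.045, v=-1.130, θ₁=-0.051, ω₁=1.860, θ₂=0.036, ω₂=0.560
apply F[4]=-20.000 → step 5: x=-0.070, v=-1.431, θ₁=-0.009, ω₁=2.412, θ₂=0.048, ω₂=0.624
apply F[5]=-20.000 → step 6: x=-0.102, v=-1.741, θ₁=0.046, ω₁=3.007, θ₂=0.060, ω₂=0.648
apply F[6]=+12.312 → step 7: x=-0.135, v=-1.563, θ₁=0.103, ω₁=2.695, θ₂=0.073, ω₂=0.642
apply F[7]=+20.000 → step 8: x=-0.163, v=-1.281, θ₁=0.152, ω₁=2.218, θ₂=0.086, ω₂=0.597
apply F[8]=+20.000 → step 9: x=-0.186, v=-1.013, θ₁=0.192, ω₁=1.800, θ₂=0.097, ω₂=0.508
apply F[9]=+20.000 → step 10: x=-0.204, v=-0.759, θ₁=0.224, ω₁=1.434, θ₂=0.106, ω₂=0.380
apply F[10]=+20.000 → step 11: x=-0.217, v=-0.516, θ₁=0.249, ω₁=1.111, θ₂=0.112, ω₂=0.217
apply F[11]=+20.000 → step 12: x=-0.225, v=-0.281, θ₁=0.269, ω₁=0.823, θ₂=0.114, ω₂=0.024
apply F[12]=+20.000 → step 13: x=-0.228, v=-0.052, θ₁=0.282, ω₁=0.561, θ₂=0.113, ω₂=-0.193
apply F[13]=+20.000 → step 14: x=-0.227, v=0.173, θ₁=0.291, ω₁=0.317, θ₂=0.106, ω₂=-0.434
apply F[14]=+20.000 → step 15: x=-0.221, v=0.396, θ₁=0.295, ω₁=0.085, θ₂=0.095, ω₂=-0.695
apply F[15]=+20.000 → step 16: x=-0.211, v=0.619, θ₁=0.295, ω₁=-0.141, θ₂=0.079, ω₂=-0.975
apply F[16]=+20.000 → step 17: x=-0.196, v=0.844, θ₁=0.289, ω₁=-0.369, θ₂=0.056, ω₂=-1.274
apply F[17]=+20.000 → step 18: x=-0.177, v=1.073, θ₁=0.280, ω₁=-0.605, θ₂=0.027, ω₂=-1.588
apply F[18]=+20.000 → step 19: x=-0.153, v=1.307, θ₁=0.265, ω₁=-0.856, θ₂=-0.008, ω₂=-1.917
apply F[19]=+20.000 → step 20: x=-0.125, v=1.550, θ₁=0.245, ω₁=-1.129, θ₂=-0.049, ω₂=-2.255
apply F[20]=+20.000 → step 21: x=-0.091, v=1.802, θ₁=0.220, ω₁=-1.435, θ₂=-0.098, ω₂=-2.595
apply F[21]=+20.000 → step 22: x=-0.053, v=2.065, θ₁=0.188, ω₁=-1.782, θ₂=-0.153, ω₂=-2.926
apply F[22]=+20.000 → step 23: x=-0.009, v=2.340, θ₁=0.148, ω₁=-2.181, θ₂=-0.215, ω₂=-3.232
apply F[23]=+20.000 → step 24: x=0.041, v=2.629, θ₁=0.100, ω₁=-2.641, θ₂=-0.282, ω₂=-3.491
Max |angle| over trajectory = 0.295 rad = 16.9°.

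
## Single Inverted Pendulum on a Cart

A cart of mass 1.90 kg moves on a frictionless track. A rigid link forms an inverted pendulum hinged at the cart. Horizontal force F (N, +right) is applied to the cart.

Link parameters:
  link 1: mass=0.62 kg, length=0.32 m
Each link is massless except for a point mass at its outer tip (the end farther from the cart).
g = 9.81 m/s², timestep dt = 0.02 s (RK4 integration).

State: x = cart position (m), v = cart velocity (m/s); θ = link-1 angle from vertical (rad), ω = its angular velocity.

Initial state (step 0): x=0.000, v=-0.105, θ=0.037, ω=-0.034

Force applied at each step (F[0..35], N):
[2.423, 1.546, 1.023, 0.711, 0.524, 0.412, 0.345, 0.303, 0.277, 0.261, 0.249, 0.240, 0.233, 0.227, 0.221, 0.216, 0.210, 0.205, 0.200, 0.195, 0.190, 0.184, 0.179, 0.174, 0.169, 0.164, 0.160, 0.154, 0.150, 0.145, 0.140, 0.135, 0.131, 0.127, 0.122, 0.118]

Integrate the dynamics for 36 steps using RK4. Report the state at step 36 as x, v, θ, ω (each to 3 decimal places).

apply F[0]=+2.423 → step 1: x=-0.002, v=-0.082, θ=0.036, ω=-0.084
apply F[1]=+1.546 → step 2: x=-0.003, v=-0.068, θ=0.034, ω=-0.106
apply F[2]=+1.023 → step 3: x=-0.005, v=-0.059, θ=0.032, ω=-0.113
apply F[3]=+0.711 → step 4: x=-0.006, v=-0.054, θ=0.029, ω=-0.112
apply F[4]=+0.524 → step 5: x=-0.007, v=-0.050, θ=0.027, ω=-0.106
apply F[5]=+0.412 → step 6: x=-0.008, v=-0.047, θ=0.025, ω=-0.098
apply F[6]=+0.345 → step 7: x=-0.009, v=-0.045, θ=0.023, ω=-0.090
apply F[7]=+0.303 → step 8: x=-0.010, v=-0.043, θ=0.022, ω=-0.081
apply F[8]=+0.277 → step 9: x=-0.010, v=-0.042, θ=0.020, ω=-0.074
apply F[9]=+0.261 → step 10: x=-0.011, v=-0.040, θ=0.019, ω=-0.066
apply F[10]=+0.249 → step 11: x=-0.012, v=-0.039, θ=0.017, ω=-0.060
apply F[11]=+0.240 → step 12: x=-0.013, v=-0.037, θ=0.016, ω=-0.054
apply F[12]=+0.233 → step 13: x=-0.014, v=-0.036, θ=0.015, ω=-0.049
apply F[13]=+0.227 → step 14: x=-0.014, v=-0.035, θ=0.014, ω=-0.044
apply F[14]=+0.221 → step 15: x=-0.015, v=-0.033, θ=0.014, ω=-0.040
apply F[15]=+0.216 → step 16: x=-0.016, v=-0.032, θ=0.013, ω=-0.037
apply F[16]=+0.210 → step 17: x=-0.016, v=-0.030, θ=0.012, ω=-0.033
apply F[17]=+0.205 → step 18: x=-0.017, v=-0.029, θ=0.011, ω=-0.030
apply F[18]=+0.200 → step 19: x=-0.017, v=-0.027, θ=0.011, ω=-0.028
apply F[19]=+0.195 → step 20: x=-0.018, v=-0.026, θ=0.010, ω=-0.026
apply F[20]=+0.190 → step 21: x=-0.018, v=-0.025, θ=0.010, ω=-0.024
apply F[21]=+0.184 → step 22: x=-0.019, v=-0.023, θ=0.009, ω=-0.022
apply F[22]=+0.179 → step 23: x=-0.019, v=-0.022, θ=0.009, ω=-0.021
apply F[23]=+0.174 → step 24: x=-0.020, v=-0.021, θ=0.009, ω=-0.019
apply F[24]=+0.169 → step 25: x=-0.020, v=-0.020, θ=0.008, ω=-0.018
apply F[25]=+0.164 → step 26: x=-0.021, v=-0.018, θ=0.008, ω=-0.017
apply F[26]=+0.160 → step 27: x=-0.021, v=-0.017, θ=0.007, ω=-0.016
apply F[27]=+0.154 → step 28: x=-0.021, v=-0.016, θ=0.007, ω=-0.015
apply F[28]=+0.150 → step 29: x=-0.022, v=-0.015, θ=0.007, ω=-0.014
apply F[29]=+0.145 → step 30: x=-0.022, v=-0.014, θ=0.007, ω=-0.013
apply F[30]=+0.140 → step 31: x=-0.022, v=-0.013, θ=0.006, ω=-0.013
apply F[31]=+0.135 → step 32: x=-0.022, v=-0.012, θ=0.006, ω=-0.012
apply F[32]=+0.131 → step 33: x=-0.023, v=-0.011, θ=0.006, ω=-0.012
apply F[33]=+0.127 → step 34: x=-0.023, v=-0.010, θ=0.006, ω=-0.011
apply F[34]=+0.122 → step 35: x=-0.023, v=-0.009, θ=0.005, ω=-0.011
apply F[35]=+0.118 → step 36: x=-0.023, v=-0.008, θ=0.005, ω=-0.010

Answer: x=-0.023, v=-0.008, θ=0.005, ω=-0.010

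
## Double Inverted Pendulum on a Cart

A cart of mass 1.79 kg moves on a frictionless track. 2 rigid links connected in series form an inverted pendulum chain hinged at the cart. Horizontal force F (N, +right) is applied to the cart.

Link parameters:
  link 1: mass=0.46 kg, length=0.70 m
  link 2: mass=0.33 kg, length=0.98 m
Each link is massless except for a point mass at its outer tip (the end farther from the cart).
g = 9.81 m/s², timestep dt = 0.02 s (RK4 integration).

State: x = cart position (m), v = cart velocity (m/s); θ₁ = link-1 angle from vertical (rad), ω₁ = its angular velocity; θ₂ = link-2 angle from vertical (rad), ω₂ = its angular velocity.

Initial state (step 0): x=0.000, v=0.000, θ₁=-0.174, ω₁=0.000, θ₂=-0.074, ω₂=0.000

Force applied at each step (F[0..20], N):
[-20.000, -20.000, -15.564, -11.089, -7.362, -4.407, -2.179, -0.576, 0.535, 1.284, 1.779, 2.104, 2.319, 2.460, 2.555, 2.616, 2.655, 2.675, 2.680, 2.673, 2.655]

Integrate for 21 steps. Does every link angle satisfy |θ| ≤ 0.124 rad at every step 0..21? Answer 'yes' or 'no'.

apply F[0]=-20.000 → step 1: x=-0.002, v=-0.206, θ₁=-0.172, ω₁=0.219, θ₂=-0.074, ω₂=0.039
apply F[1]=-20.000 → step 2: x=-0.008, v=-0.413, θ₁=-0.165, ω₁=0.441, θ₂=-0.072, ω₂=0.077
apply F[2]=-15.564 → step 3: x=-0.018, v=-0.572, θ₁=-0.155, ω₁=0.601, θ₂=-0.071, ω₂=0.110
apply F[3]=-11.089 → step 4: x=-0.031, v=-0.682, θ₁=-0.142, ω₁=0.699, θ₂=-0.068, ω₂=0.139
apply F[4]=-7.362 → step 5: x=-0.045, v=-0.753, θ₁=-0.127, ω₁=0.748, θ₂=-0.065, ω₂=0.162
apply F[5]=-4.407 → step 6: x=-0.060, v=-0.792, θ₁=-0.112, ω₁=0.759, θ₂=-0.062, ω₂=0.181
apply F[6]=-2.179 → step 7: x=-0.076, v=-0.808, θ₁=-0.097, ω₁=0.743, θ₂=-0.058, ω₂=0.196
apply F[7]=-0.576 → step 8: x=-0.093, v=-0.807, θ₁=-0.083, ω₁=0.710, θ₂=-0.054, ω₂=0.207
apply F[8]=+0.535 → step 9: x=-0.109, v=-0.795, θ₁=-0.069, ω₁=0.667, θ₂=-0.050, ω₂=0.215
apply F[9]=+1.284 → step 10: x=-0.124, v=-0.775, θ₁=-0.056, ω₁=0.619, θ₂=-0.045, ω₂=0.220
apply F[10]=+1.779 → step 11: x=-0.140, v=-0.751, θ₁=-0.044, ω₁=0.569, θ₂=-0.041, ω₂=0.222
apply F[11]=+2.104 → step 12: x=-0.154, v=-0.724, θ₁=-0.033, ω₁=0.520, θ₂=-0.036, ω₂=0.222
apply F[12]=+2.319 → step 13: x=-0.169, v=-0.696, θ₁=-0.024, ω₁=0.472, θ₂=-0.032, ω₂=0.220
apply F[13]=+2.460 → step 14: x=-0.182, v=-0.667, θ₁=-0.015, ω₁=0.428, θ₂=-0.028, ω₂=0.217
apply F[14]=+2.555 → step 15: x=-0.195, v=-0.637, θ₁=-0.006, ω₁=0.386, θ₂=-0.023, ω₂=0.212
apply F[15]=+2.616 → step 16: x=-0.208, v=-0.608, θ₁=0.001, ω₁=0.347, θ₂=-0.019, ω₂=0.205
apply F[16]=+2.655 → step 17: x=-0.219, v=-0.579, θ₁=0.007, ω₁=0.310, θ₂=-0.015, ω₂=0.198
apply F[17]=+2.675 → step 18: x=-0.231, v=-0.550, θ₁=0.013, ω₁=0.276, θ₂=-0.011, ω₂=0.190
apply F[18]=+2.680 → step 19: x=-0.241, v=-0.521, θ₁=0.019, ω₁=0.245, θ₂=-0.007, ω₂=0.181
apply F[19]=+2.673 → step 20: x=-0.252, v=-0.493, θ₁=0.023, ω₁=0.216, θ₂=-0.004, ω₂=0.172
apply F[20]=+2.655 → step 21: x=-0.261, v=-0.466, θ₁=0.027, ω₁=0.189, θ₂=-0.001, ω₂=0.163
Max |angle| over trajectory = 0.174 rad; bound = 0.124 → exceeded.

Answer: no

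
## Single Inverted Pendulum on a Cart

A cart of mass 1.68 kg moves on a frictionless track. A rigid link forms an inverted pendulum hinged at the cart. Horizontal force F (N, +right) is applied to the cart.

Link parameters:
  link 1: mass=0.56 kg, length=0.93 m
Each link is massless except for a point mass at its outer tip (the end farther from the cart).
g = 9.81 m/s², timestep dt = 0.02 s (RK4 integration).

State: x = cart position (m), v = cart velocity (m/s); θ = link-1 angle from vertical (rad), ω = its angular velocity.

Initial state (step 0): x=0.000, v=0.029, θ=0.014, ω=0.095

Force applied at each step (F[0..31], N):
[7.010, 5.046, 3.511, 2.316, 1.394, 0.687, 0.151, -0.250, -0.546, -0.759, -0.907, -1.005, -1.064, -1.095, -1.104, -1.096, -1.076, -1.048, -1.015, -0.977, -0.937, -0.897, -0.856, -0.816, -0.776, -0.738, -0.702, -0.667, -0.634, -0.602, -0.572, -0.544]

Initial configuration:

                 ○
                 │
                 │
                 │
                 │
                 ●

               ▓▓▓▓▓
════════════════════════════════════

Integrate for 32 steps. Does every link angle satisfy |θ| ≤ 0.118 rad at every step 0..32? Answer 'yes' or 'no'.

Answer: yes

Derivation:
apply F[0]=+7.010 → step 1: x=0.001, v=0.111, θ=0.015, ω=0.009
apply F[1]=+5.046 → step 2: x=0.004, v=0.171, θ=0.015, ω=-0.051
apply F[2]=+3.511 → step 3: x=0.008, v=0.211, θ=0.013, ω=-0.092
apply F[3]=+2.316 → step 4: x=0.013, v=0.238, θ=0.011, ω=-0.118
apply F[4]=+1.394 → step 5: x=0.017, v=0.254, θ=0.009, ω=-0.133
apply F[5]=+0.687 → step 6: x=0.023, v=0.262, θ=0.006, ω=-0.140
apply F[6]=+0.151 → step 7: x=0.028, v=0.263, θ=0.003, ω=-0.141
apply F[7]=-0.250 → step 8: x=0.033, v=0.260, θ=0.000, ω=-0.137
apply F[8]=-0.546 → step 9: x=0.038, v=0.254, θ=-0.002, ω=-0.130
apply F[9]=-0.759 → step 10: x=0.043, v=0.245, θ=-0.005, ω=-0.122
apply F[10]=-0.907 → step 11: x=0.048, v=0.235, θ=-0.007, ω=-0.112
apply F[11]=-1.005 → step 12: x=0.053, v=0.223, θ=-0.009, ω=-0.101
apply F[12]=-1.064 → step 13: x=0.057, v=0.211, θ=-0.011, ω=-0.091
apply F[13]=-1.095 → step 14: x=0.061, v=0.199, θ=-0.013, ω=-0.080
apply F[14]=-1.104 → step 15: x=0.065, v=0.187, θ=-0.014, ω=-0.070
apply F[15]=-1.096 → step 16: x=0.069, v=0.175, θ=-0.016, ω=-0.060
apply F[16]=-1.076 → step 17: x=0.072, v=0.163, θ=-0.017, ω=-0.051
apply F[17]=-1.048 → step 18: x=0.075, v=0.152, θ=-0.018, ω=-0.042
apply F[18]=-1.015 → step 19: x=0.078, v=0.141, θ=-0.019, ω=-0.034
apply F[19]=-0.977 → step 20: x=0.081, v=0.130, θ=-0.019, ω=-0.027
apply F[20]=-0.937 → step 21: x=0.083, v=0.120, θ=-0.020, ω=-0.021
apply F[21]=-0.897 → step 22: x=0.086, v=0.111, θ=-0.020, ω=-0.015
apply F[22]=-0.856 → step 23: x=0.088, v=0.102, θ=-0.020, ω=-0.010
apply F[23]=-0.816 → step 24: x=0.090, v=0.094, θ=-0.020, ω=-0.005
apply F[24]=-0.776 → step 25: x=0.091, v=0.086, θ=-0.020, ω=-0.001
apply F[25]=-0.738 → step 26: x=0.093, v=0.079, θ=-0.020, ω=0.003
apply F[26]=-0.702 → step 27: x=0.095, v=0.072, θ=-0.020, ω=0.006
apply F[27]=-0.667 → step 28: x=0.096, v=0.065, θ=-0.020, ω=0.009
apply F[28]=-0.634 → step 29: x=0.097, v=0.059, θ=-0.020, ω=0.012
apply F[29]=-0.602 → step 30: x=0.098, v=0.053, θ=-0.020, ω=0.014
apply F[30]=-0.572 → step 31: x=0.099, v=0.047, θ=-0.019, ω=0.015
apply F[31]=-0.544 → step 32: x=0.100, v=0.042, θ=-0.019, ω=0.017
Max |angle| over trajectory = 0.020 rad; bound = 0.118 → within bound.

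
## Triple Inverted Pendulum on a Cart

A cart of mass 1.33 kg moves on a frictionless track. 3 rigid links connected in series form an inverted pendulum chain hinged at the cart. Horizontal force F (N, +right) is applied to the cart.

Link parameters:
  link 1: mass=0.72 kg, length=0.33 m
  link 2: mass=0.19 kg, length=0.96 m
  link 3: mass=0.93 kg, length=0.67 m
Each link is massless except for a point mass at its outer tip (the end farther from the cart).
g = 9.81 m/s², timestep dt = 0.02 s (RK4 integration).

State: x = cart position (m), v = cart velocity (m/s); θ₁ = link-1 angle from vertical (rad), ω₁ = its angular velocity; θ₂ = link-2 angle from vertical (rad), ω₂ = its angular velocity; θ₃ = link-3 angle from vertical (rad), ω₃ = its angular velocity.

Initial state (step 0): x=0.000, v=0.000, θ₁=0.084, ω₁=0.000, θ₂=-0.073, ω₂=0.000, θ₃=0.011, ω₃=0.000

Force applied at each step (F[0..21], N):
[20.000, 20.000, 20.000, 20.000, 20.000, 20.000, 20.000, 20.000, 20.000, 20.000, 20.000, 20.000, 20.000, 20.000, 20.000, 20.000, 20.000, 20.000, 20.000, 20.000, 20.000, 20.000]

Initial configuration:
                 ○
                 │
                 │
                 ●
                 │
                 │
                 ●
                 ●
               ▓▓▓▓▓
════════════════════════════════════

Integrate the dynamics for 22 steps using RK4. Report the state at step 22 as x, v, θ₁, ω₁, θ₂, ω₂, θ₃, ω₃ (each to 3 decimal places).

apply F[0]=+20.000 → step 1: x=0.003, v=0.278, θ₁=0.078, ω₁=-0.644, θ₂=-0.075, ω₂=-0.171, θ₃=0.012, ω₃=0.149
apply F[1]=+20.000 → step 2: x=0.011, v=0.560, θ₁=0.058, ω₁=-1.325, θ₂=-0.080, ω₂=-0.335, θ₃=0.017, ω₃=0.302
apply F[2]=+20.000 → step 3: x=0.025, v=0.850, θ₁=0.024, ω₁=-2.078, θ₂=-0.088, ω₂=-0.483, θ₃=0.025, ω₃=0.457
apply F[3]=+20.000 → step 4: x=0.045, v=1.150, θ₁=-0.026, ω₁=-2.928, θ₂=-0.099, ω₂=-0.601, θ₃=0.035, ω₃=0.601
apply F[4]=+20.000 → step 5: x=0.071, v=1.458, θ₁=-0.094, ω₁=-3.873, θ₂=-0.112, ω₂=-0.671, θ₃=0.048, ω₃=0.702
apply F[5]=+20.000 → step 6: x=0.103, v=1.761, θ₁=-0.181, ω₁=-4.862, θ₂=-0.125, ω₂=-0.679, θ₃=0.063, ω₃=0.718
apply F[6]=+20.000 → step 7: x=0.142, v=2.041, θ₁=-0.288, ω₁=-5.794, θ₂=-0.139, ω₂=-0.634, θ₃=0.076, ω₃=0.608
apply F[7]=+20.000 → step 8: x=0.185, v=2.280, θ₁=-0.412, ω₁=-6.561, θ₂=-0.151, ω₂=-0.571, θ₃=0.086, ω₃=0.373
apply F[8]=+20.000 → step 9: x=0.232, v=2.469, θ₁=-0.549, ω₁=-7.119, θ₂=-0.162, ω₂=-0.538, θ₃=0.091, ω₃=0.051
apply F[9]=+20.000 → step 10: x=0.283, v=2.613, θ₁=-0.695, ω₁=-7.494, θ₂=-0.173, ω₂=-0.568, θ₃=0.088, ω₃=-0.301
apply F[10]=+20.000 → step 11: x=0.337, v=2.721, θ₁=-0.848, ω₁=-7.747, θ₂=-0.185, ω₂=-0.673, θ₃=0.079, ω₃=-0.645
apply F[11]=+20.000 → step 12: x=0.392, v=2.801, θ₁=-1.005, ω₁=-7.934, θ₂=-0.200, ω₂=-0.851, θ₃=0.062, ω₃=-0.960
apply F[12]=+20.000 → step 13: x=0.449, v=2.859, θ₁=-1.165, ω₁=-8.096, θ₂=-0.219, ω₂=-1.095, θ₃=0.040, ω₃=-1.240
apply F[13]=+20.000 → step 14: x=0.506, v=2.899, θ₁=-1.328, ω₁=-8.257, θ₂=-0.244, ω₂=-1.400, θ₃=0.013, ω₃=-1.489
apply F[14]=+20.000 → step 15: x=0.564, v=2.925, θ₁=-1.495, ω₁=-8.429, θ₂=-0.276, ω₂=-1.759, θ₃=-0.019, ω₃=-1.710
apply F[15]=+20.000 → step 16: x=0.623, v=2.937, θ₁=-1.666, ω₁=-8.616, θ₂=-0.315, ω₂=-2.168, θ₃=-0.055, ω₃=-1.912
apply F[16]=+20.000 → step 17: x=0.682, v=2.940, θ₁=-1.840, ω₁=-8.811, θ₂=-0.363, ω₂=-2.625, θ₃=-0.095, ω₃=-2.103
apply F[17]=+20.000 → step 18: x=0.741, v=2.940, θ₁=-2.018, ω₁=-8.997, θ₂=-0.420, ω₂=-3.125, θ₃=-0.139, ω₃=-2.290
apply F[18]=+20.000 → step 19: x=0.799, v=2.944, θ₁=-2.200, ω₁=-9.138, θ₂=-0.488, ω₂=-3.660, θ₃=-0.187, ω₃=-2.484
apply F[19]=+20.000 → step 20: x=0.859, v=2.970, θ₁=-2.383, ω₁=-9.169, θ₂=-0.567, ω₂=-4.212, θ₃=-0.239, ω₃=-2.698
apply F[20]=+20.000 → step 21: x=0.919, v=3.035, θ₁=-2.565, ω₁=-8.992, θ₂=-0.656, ω₂=-4.742, θ₃=-0.295, ω₃=-2.952
apply F[21]=+20.000 → step 22: x=0.980, v=3.163, θ₁=-2.740, ω₁=-8.489, θ₂=-0.756, ω₂=-5.185, θ₃=-0.357, ω₃=-3.280

Answer: x=0.980, v=3.163, θ₁=-2.740, ω₁=-8.489, θ₂=-0.756, ω₂=-5.185, θ₃=-0.357, ω₃=-3.280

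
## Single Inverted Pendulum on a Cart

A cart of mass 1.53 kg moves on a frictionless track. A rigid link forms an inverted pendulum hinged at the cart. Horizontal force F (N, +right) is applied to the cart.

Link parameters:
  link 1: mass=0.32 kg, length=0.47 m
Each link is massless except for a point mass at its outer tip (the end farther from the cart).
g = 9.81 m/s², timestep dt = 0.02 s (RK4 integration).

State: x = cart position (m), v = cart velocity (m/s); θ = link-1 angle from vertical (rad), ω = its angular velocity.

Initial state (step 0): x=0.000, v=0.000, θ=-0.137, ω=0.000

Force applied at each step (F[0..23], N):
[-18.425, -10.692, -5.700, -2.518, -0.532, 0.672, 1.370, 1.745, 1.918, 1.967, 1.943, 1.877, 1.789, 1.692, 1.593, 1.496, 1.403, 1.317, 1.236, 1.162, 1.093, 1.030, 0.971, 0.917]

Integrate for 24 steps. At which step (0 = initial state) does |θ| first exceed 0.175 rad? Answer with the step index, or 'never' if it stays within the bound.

apply F[0]=-18.425 → step 1: x=-0.002, v=-0.234, θ=-0.133, ω=0.438
apply F[1]=-10.692 → step 2: x=-0.008, v=-0.369, θ=-0.122, ω=0.668
apply F[2]=-5.700 → step 3: x=-0.016, v=-0.438, θ=-0.107, ω=0.768
apply F[3]=-2.518 → step 4: x=-0.026, v=-0.467, θ=-0.092, ω=0.788
apply F[4]=-0.532 → step 5: x=-0.035, v=-0.471, θ=-0.076, ω=0.760
apply F[5]=+0.672 → step 6: x=-0.044, v=-0.459, θ=-0.062, ω=0.707
apply F[6]=+1.370 → step 7: x=-0.053, v=-0.439, θ=-0.048, ω=0.642
apply F[7]=+1.745 → step 8: x=-0.062, v=-0.415, θ=-0.036, ω=0.572
apply F[8]=+1.918 → step 9: x=-0.070, v=-0.389, θ=-0.025, ω=0.503
apply F[9]=+1.967 → step 10: x=-0.077, v=-0.362, θ=-0.016, ω=0.438
apply F[10]=+1.943 → step 11: x=-0.084, v=-0.336, θ=-0.008, ω=0.379
apply F[11]=+1.877 → step 12: x=-0.091, v=-0.312, θ=-0.001, ω=0.324
apply F[12]=+1.789 → step 13: x=-0.097, v=-0.288, θ=0.005, ω=0.276
apply F[13]=+1.692 → step 14: x=-0.102, v=-0.266, θ=0.010, ω=0.233
apply F[14]=+1.593 → step 15: x=-0.107, v=-0.246, θ=0.015, ω=0.195
apply F[15]=+1.496 → step 16: x=-0.112, v=-0.227, θ=0.018, ω=0.162
apply F[16]=+1.403 → step 17: x=-0.116, v=-0.210, θ=0.021, ω=0.133
apply F[17]=+1.317 → step 18: x=-0.121, v=-0.193, θ=0.024, ω=0.107
apply F[18]=+1.236 → step 19: x=-0.124, v=-0.178, θ=0.026, ω=0.085
apply F[19]=+1.162 → step 20: x=-0.128, v=-0.164, θ=0.027, ω=0.066
apply F[20]=+1.093 → step 21: x=-0.131, v=-0.151, θ=0.028, ω=0.050
apply F[21]=+1.030 → step 22: x=-0.134, v=-0.139, θ=0.029, ω=0.036
apply F[22]=+0.971 → step 23: x=-0.136, v=-0.127, θ=0.030, ω=0.024
apply F[23]=+0.917 → step 24: x=-0.139, v=-0.117, θ=0.030, ω=0.013
max |θ| = 0.137 ≤ 0.175 over all 25 states.

Answer: never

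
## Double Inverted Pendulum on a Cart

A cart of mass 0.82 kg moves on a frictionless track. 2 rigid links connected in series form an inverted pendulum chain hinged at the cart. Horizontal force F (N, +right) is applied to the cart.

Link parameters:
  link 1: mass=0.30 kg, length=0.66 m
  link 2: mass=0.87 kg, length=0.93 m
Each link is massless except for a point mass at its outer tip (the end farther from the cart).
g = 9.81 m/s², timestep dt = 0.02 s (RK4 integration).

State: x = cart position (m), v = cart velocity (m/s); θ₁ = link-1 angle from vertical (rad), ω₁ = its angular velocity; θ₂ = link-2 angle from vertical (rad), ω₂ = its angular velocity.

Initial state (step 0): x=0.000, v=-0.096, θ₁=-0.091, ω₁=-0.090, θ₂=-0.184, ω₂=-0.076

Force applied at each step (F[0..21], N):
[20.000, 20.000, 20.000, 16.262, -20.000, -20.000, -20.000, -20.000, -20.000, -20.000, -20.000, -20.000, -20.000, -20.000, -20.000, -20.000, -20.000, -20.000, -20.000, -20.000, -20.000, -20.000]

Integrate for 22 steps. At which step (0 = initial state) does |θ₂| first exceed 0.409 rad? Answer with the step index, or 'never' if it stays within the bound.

apply F[0]=+20.000 → step 1: x=0.003, v=0.411, θ₁=-0.100, ω₁=-0.827, θ₂=-0.186, ω₂=-0.129
apply F[1]=+20.000 → step 2: x=0.016, v=0.917, θ₁=-0.124, ω₁=-1.582, θ₂=-0.189, ω₂=-0.167
apply F[2]=+20.000 → step 3: x=0.040, v=1.419, θ₁=-0.164, ω₁=-2.361, θ₂=-0.193, ω₂=-0.182
apply F[3]=+16.262 → step 4: x=0.072, v=1.820, θ₁=-0.217, ω₁=-3.013, θ₂=-0.196, ω₂=-0.184
apply F[4]=-20.000 → step 5: x=0.104, v=1.399, θ₁=-0.272, ω₁=-2.507, θ₂=-0.200, ω₂=-0.145
apply F[5]=-20.000 → step 6: x=0.128, v=1.005, θ₁=-0.318, ω₁=-2.118, θ₂=-0.202, ω₂=-0.054
apply F[6]=-20.000 → step 7: x=0.145, v=0.633, θ₁=-0.358, ω₁=-1.830, θ₂=-0.201, ω₂=0.085
apply F[7]=-20.000 → step 8: x=0.154, v=0.277, θ₁=-0.392, ω₁=-1.626, θ₂=-0.198, ω₂=0.269
apply F[8]=-20.000 → step 9: x=0.156, v=-0.069, θ₁=-0.423, ω₁=-1.490, θ₂=-0.190, ω₂=0.492
apply F[9]=-20.000 → step 10: x=0.151, v=-0.409, θ₁=-0.452, ω₁=-1.408, θ₂=-0.178, ω₂=0.748
apply F[10]=-20.000 → step 11: x=0.140, v=-0.747, θ₁=-0.480, ω₁=-1.365, θ₂=-0.160, ω₂=1.034
apply F[11]=-20.000 → step 12: x=0.121, v=-1.087, θ₁=-0.507, ω₁=-1.348, θ₂=-0.137, ω₂=1.344
apply F[12]=-20.000 → step 13: x=0.096, v=-1.432, θ₁=-0.534, ω₁=-1.339, θ₂=-0.106, ω₂=1.671
apply F[13]=-20.000 → step 14: x=0.064, v=-1.785, θ₁=-0.560, ω₁=-1.323, θ₂=-0.070, ω₂=2.009
apply F[14]=-20.000 → step 15: x=0.025, v=-2.146, θ₁=-0.587, ω₁=-1.284, θ₂=-0.026, ω₂=2.351
apply F[15]=-20.000 → step 16: x=-0.022, v=-2.517, θ₁=-0.612, ω₁=-1.208, θ₂=0.024, ω₂=2.693
apply F[16]=-20.000 → step 17: x=-0.076, v=-2.898, θ₁=-0.635, ω₁=-1.083, θ₂=0.082, ω₂=3.031
apply F[17]=-20.000 → step 18: x=-0.138, v=-3.286, θ₁=-0.654, ω₁=-0.897, θ₂=0.146, ω₂=3.365
apply F[18]=-20.000 → step 19: x=-0.208, v=-3.681, θ₁=-0.670, ω₁=-0.642, θ₂=0.216, ω₂=3.694
apply F[19]=-20.000 → step 20: x=-0.285, v=-4.083, θ₁=-0.680, ω₁=-0.308, θ₂=0.293, ω₂=4.020
apply F[20]=-20.000 → step 21: x=-0.371, v=-4.489, θ₁=-0.682, ω₁=0.116, θ₂=0.377, ω₂=4.344
apply F[21]=-20.000 → step 22: x=-0.465, v=-4.900, θ₁=-0.674, ω₁=0.642, θ₂=0.467, ω₂=4.663
|θ₂| = 0.467 > 0.409 first at step 22.

Answer: 22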